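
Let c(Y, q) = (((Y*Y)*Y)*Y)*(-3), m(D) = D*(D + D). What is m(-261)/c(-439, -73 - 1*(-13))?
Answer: -45414/37141383841 ≈ -1.2227e-6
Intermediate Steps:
m(D) = 2*D² (m(D) = D*(2*D) = 2*D²)
c(Y, q) = -3*Y⁴ (c(Y, q) = ((Y²*Y)*Y)*(-3) = (Y³*Y)*(-3) = Y⁴*(-3) = -3*Y⁴)
m(-261)/c(-439, -73 - 1*(-13)) = (2*(-261)²)/((-3*(-439)⁴)) = (2*68121)/((-3*37141383841)) = 136242/(-111424151523) = 136242*(-1/111424151523) = -45414/37141383841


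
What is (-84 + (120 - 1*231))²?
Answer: 38025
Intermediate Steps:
(-84 + (120 - 1*231))² = (-84 + (120 - 231))² = (-84 - 111)² = (-195)² = 38025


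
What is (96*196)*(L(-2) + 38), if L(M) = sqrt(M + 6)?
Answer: 752640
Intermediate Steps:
L(M) = sqrt(6 + M)
(96*196)*(L(-2) + 38) = (96*196)*(sqrt(6 - 2) + 38) = 18816*(sqrt(4) + 38) = 18816*(2 + 38) = 18816*40 = 752640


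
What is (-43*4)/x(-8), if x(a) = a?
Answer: 43/2 ≈ 21.500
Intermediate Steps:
(-43*4)/x(-8) = -43*4/(-8) = -172*(-1/8) = 43/2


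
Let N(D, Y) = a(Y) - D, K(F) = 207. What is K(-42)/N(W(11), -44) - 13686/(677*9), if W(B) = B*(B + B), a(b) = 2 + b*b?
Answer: -7316735/3444576 ≈ -2.1241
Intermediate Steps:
a(b) = 2 + b²
W(B) = 2*B² (W(B) = B*(2*B) = 2*B²)
N(D, Y) = 2 + Y² - D (N(D, Y) = (2 + Y²) - D = 2 + Y² - D)
K(-42)/N(W(11), -44) - 13686/(677*9) = 207/(2 + (-44)² - 2*11²) - 13686/(677*9) = 207/(2 + 1936 - 2*121) - 13686/6093 = 207/(2 + 1936 - 1*242) - 13686*1/6093 = 207/(2 + 1936 - 242) - 4562/2031 = 207/1696 - 4562/2031 = -7316735/3444576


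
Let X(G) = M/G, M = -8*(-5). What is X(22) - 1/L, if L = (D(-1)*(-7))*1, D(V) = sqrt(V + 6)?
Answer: 20/11 + sqrt(5)/35 ≈ 1.8821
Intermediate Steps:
D(V) = sqrt(6 + V)
M = 40
X(G) = 40/G
L = -7*sqrt(5) (L = (sqrt(6 - 1)*(-7))*1 = (sqrt(5)*(-7))*1 = -7*sqrt(5)*1 = -7*sqrt(5) ≈ -15.652)
X(22) - 1/L = 40/22 - 1/((-7*sqrt(5))) = 40*(1/22) - (-1)*sqrt(5)/35 = 20/11 + sqrt(5)/35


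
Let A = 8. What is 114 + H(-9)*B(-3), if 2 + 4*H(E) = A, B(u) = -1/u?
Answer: 229/2 ≈ 114.50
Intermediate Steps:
H(E) = 3/2 (H(E) = -½ + (¼)*8 = -½ + 2 = 3/2)
114 + H(-9)*B(-3) = 114 + 3*(-1/(-3))/2 = 114 + 3*(-1*(-⅓))/2 = 114 + (3/2)*(⅓) = 114 + ½ = 229/2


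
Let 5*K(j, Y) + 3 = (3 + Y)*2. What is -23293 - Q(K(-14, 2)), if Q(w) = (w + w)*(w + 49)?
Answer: -585853/25 ≈ -23434.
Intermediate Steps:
K(j, Y) = ⅗ + 2*Y/5 (K(j, Y) = -⅗ + ((3 + Y)*2)/5 = -⅗ + (6 + 2*Y)/5 = -⅗ + (6/5 + 2*Y/5) = ⅗ + 2*Y/5)
Q(w) = 2*w*(49 + w) (Q(w) = (2*w)*(49 + w) = 2*w*(49 + w))
-23293 - Q(K(-14, 2)) = -23293 - 2*(⅗ + (⅖)*2)*(49 + (⅗ + (⅖)*2)) = -23293 - 2*(⅗ + ⅘)*(49 + (⅗ + ⅘)) = -23293 - 2*7*(49 + 7/5)/5 = -23293 - 2*7*252/(5*5) = -23293 - 1*3528/25 = -23293 - 3528/25 = -585853/25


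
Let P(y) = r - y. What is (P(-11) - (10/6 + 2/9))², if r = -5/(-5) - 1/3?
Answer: 7744/81 ≈ 95.605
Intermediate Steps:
r = ⅔ (r = -5*(-⅕) - 1*⅓ = 1 - ⅓ = ⅔ ≈ 0.66667)
P(y) = ⅔ - y
(P(-11) - (10/6 + 2/9))² = ((⅔ - 1*(-11)) - (10/6 + 2/9))² = ((⅔ + 11) - (10*(⅙) + 2*(⅑)))² = (35/3 - (5/3 + 2/9))² = (35/3 - 1*17/9)² = (35/3 - 17/9)² = (88/9)² = 7744/81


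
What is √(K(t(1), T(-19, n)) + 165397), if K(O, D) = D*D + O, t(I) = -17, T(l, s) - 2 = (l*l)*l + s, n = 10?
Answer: 3*√5227421 ≈ 6859.1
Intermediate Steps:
T(l, s) = 2 + s + l³ (T(l, s) = 2 + ((l*l)*l + s) = 2 + (l²*l + s) = 2 + (l³ + s) = 2 + (s + l³) = 2 + s + l³)
K(O, D) = O + D² (K(O, D) = D² + O = O + D²)
√(K(t(1), T(-19, n)) + 165397) = √((-17 + (2 + 10 + (-19)³)²) + 165397) = √((-17 + (2 + 10 - 6859)²) + 165397) = √((-17 + (-6847)²) + 165397) = √((-17 + 46881409) + 165397) = √(46881392 + 165397) = √47046789 = 3*√5227421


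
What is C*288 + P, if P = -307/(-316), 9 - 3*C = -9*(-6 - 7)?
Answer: -3275981/316 ≈ -10367.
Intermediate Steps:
C = -36 (C = 3 - (-3)*(-6 - 7) = 3 - (-3)*(-13) = 3 - 1/3*117 = 3 - 39 = -36)
P = 307/316 (P = -307*(-1/316) = 307/316 ≈ 0.97152)
C*288 + P = -36*288 + 307/316 = -10368 + 307/316 = -3275981/316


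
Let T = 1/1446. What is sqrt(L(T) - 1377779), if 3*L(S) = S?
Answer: I*sqrt(2880820155082)/1446 ≈ 1173.8*I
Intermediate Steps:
T = 1/1446 ≈ 0.00069156
L(S) = S/3
sqrt(L(T) - 1377779) = sqrt((1/3)*(1/1446) - 1377779) = sqrt(1/4338 - 1377779) = sqrt(-5976805301/4338) = I*sqrt(2880820155082)/1446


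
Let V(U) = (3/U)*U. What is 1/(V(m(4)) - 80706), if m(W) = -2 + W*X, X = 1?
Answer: -1/80703 ≈ -1.2391e-5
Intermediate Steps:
m(W) = -2 + W (m(W) = -2 + W*1 = -2 + W)
V(U) = 3
1/(V(m(4)) - 80706) = 1/(3 - 80706) = 1/(-80703) = -1/80703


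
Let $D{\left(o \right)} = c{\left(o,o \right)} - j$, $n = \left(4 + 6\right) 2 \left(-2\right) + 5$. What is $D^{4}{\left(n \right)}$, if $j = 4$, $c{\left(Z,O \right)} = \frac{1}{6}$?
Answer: $\frac{279841}{1296} \approx 215.93$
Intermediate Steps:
$c{\left(Z,O \right)} = \frac{1}{6}$
$n = -35$ ($n = 10 \cdot 2 \left(-2\right) + 5 = 20 \left(-2\right) + 5 = -40 + 5 = -35$)
$D{\left(o \right)} = - \frac{23}{6}$ ($D{\left(o \right)} = \frac{1}{6} - 4 = - \frac{23}{6}$)
$D^{4}{\left(n \right)} = \left(- \frac{23}{6}\right)^{4} = \frac{279841}{1296}$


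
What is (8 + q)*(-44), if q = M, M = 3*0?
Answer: -352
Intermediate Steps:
M = 0
q = 0
(8 + q)*(-44) = (8 + 0)*(-44) = 8*(-44) = -352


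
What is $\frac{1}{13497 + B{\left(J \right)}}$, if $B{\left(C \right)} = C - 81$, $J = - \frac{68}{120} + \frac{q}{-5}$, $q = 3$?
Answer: $\frac{6}{80489} \approx 7.4544 \cdot 10^{-5}$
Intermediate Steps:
$J = - \frac{7}{6}$ ($J = - \frac{68}{120} + \frac{3}{-5} = \left(-68\right) \frac{1}{120} + 3 \left(- \frac{1}{5}\right) = - \frac{17}{30} - \frac{3}{5} = - \frac{7}{6} \approx -1.1667$)
$B{\left(C \right)} = -81 + C$
$\frac{1}{13497 + B{\left(J \right)}} = \frac{1}{13497 - \frac{493}{6}} = \frac{1}{\frac{80489}{6}} = \frac{6}{80489}$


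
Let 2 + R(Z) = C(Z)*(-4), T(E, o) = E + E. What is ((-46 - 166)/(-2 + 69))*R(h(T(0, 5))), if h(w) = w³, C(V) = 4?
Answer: 3816/67 ≈ 56.955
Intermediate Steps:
T(E, o) = 2*E
R(Z) = -18 (R(Z) = -2 + 4*(-4) = -2 - 16 = -18)
((-46 - 166)/(-2 + 69))*R(h(T(0, 5))) = ((-46 - 166)/(-2 + 69))*(-18) = -212/67*(-18) = 3816/67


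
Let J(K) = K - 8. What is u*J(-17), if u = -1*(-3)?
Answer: -75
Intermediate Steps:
J(K) = -8 + K
u = 3
u*J(-17) = 3*(-8 - 17) = 3*(-25) = -75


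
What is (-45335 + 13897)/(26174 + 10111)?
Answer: -31438/36285 ≈ -0.86642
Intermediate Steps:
(-45335 + 13897)/(26174 + 10111) = -31438/36285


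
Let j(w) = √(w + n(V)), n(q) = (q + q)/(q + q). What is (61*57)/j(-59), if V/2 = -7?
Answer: -3477*I*√58/58 ≈ -456.55*I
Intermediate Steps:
V = -14 (V = 2*(-7) = -14)
n(q) = 1 (n(q) = (2*q)/((2*q)) = (2*q)*(1/(2*q)) = 1)
j(w) = √(1 + w) (j(w) = √(w + 1) = √(1 + w))
(61*57)/j(-59) = (61*57)/(√(1 - 59)) = 3477/(√(-58)) = 3477/((I*√58)) = 3477*(-I*√58/58) = -3477*I*√58/58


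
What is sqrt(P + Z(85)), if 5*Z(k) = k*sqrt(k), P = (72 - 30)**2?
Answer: sqrt(1764 + 17*sqrt(85)) ≈ 43.826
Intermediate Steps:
P = 1764 (P = 42**2 = 1764)
Z(k) = k**(3/2)/5 (Z(k) = (k*sqrt(k))/5 = k**(3/2)/5)
sqrt(P + Z(85)) = sqrt(1764 + 85**(3/2)/5) = sqrt(1764 + (85*sqrt(85))/5) = sqrt(1764 + 17*sqrt(85))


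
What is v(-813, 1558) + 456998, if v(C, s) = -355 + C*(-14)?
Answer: 468025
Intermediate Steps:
v(C, s) = -355 - 14*C
v(-813, 1558) + 456998 = (-355 - 14*(-813)) + 456998 = (-355 + 11382) + 456998 = 11027 + 456998 = 468025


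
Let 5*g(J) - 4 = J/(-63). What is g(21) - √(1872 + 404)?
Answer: 11/15 - 2*√569 ≈ -46.974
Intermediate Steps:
g(J) = ⅘ - J/315 (g(J) = ⅘ + (J/(-63))/5 = ⅘ + (J*(-1/63))/5 = ⅘ + (-J/63)/5 = ⅘ - J/315)
g(21) - √(1872 + 404) = (⅘ - 1/315*21) - √(1872 + 404) = (⅘ - 1/15) - √2276 = 11/15 - 2*√569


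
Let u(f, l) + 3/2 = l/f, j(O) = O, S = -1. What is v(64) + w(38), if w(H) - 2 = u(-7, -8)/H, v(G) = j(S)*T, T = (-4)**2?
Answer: -7453/532 ≈ -14.009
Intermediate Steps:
T = 16
v(G) = -16 (v(G) = -1*16 = -16)
u(f, l) = -3/2 + l/f
w(H) = 2 - 5/(14*H) (w(H) = 2 + (-3/2 - 8/(-7))/H = 2 + (-3/2 - 8*(-1/7))/H = 2 + (-3/2 + 8/7)/H = 2 - 5/(14*H))
v(64) + w(38) = -16 + (2 - 5/14/38) = -16 + (2 - 5/14*1/38) = -16 + (2 - 5/532) = -16 + 1059/532 = -7453/532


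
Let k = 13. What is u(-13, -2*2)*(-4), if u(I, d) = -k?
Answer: 52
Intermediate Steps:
u(I, d) = -13 (u(I, d) = -1*13 = -13)
u(-13, -2*2)*(-4) = -13*(-4) = 52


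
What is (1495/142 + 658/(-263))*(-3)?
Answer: -899247/37346 ≈ -24.079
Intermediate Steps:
(1495/142 + 658/(-263))*(-3) = (1495*(1/142) + 658*(-1/263))*(-3) = (1495/142 - 658/263)*(-3) = (299749/37346)*(-3) = -899247/37346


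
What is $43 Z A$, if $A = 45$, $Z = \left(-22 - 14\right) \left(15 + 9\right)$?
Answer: $-1671840$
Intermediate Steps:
$Z = -864$ ($Z = \left(-36\right) 24 = -864$)
$43 Z A = 43 \left(-864\right) 45 = \left(-37152\right) 45 = -1671840$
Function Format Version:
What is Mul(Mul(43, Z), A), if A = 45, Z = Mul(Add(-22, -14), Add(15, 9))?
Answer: -1671840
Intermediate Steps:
Z = -864 (Z = Mul(-36, 24) = -864)
Mul(Mul(43, Z), A) = Mul(Mul(43, -864), 45) = Mul(-37152, 45) = -1671840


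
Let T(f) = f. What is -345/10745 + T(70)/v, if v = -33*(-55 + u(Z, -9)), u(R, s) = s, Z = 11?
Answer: 2351/2269344 ≈ 0.0010360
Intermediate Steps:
v = 2112 (v = -33*(-55 - 9) = -33*(-64) = 2112)
-345/10745 + T(70)/v = -345/10745 + 70/2112 = -345*1/10745 + 70*(1/2112) = -69/2149 + 35/1056 = 2351/2269344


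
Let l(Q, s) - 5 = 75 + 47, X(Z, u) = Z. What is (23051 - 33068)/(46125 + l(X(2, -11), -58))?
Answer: -10017/46252 ≈ -0.21657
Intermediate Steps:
l(Q, s) = 127 (l(Q, s) = 5 + (75 + 47) = 5 + 122 = 127)
(23051 - 33068)/(46125 + l(X(2, -11), -58)) = (23051 - 33068)/(46125 + 127) = -10017/46252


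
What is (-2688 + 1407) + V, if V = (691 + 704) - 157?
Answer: -43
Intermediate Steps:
V = 1238 (V = 1395 - 157 = 1238)
(-2688 + 1407) + V = (-2688 + 1407) + 1238 = -1281 + 1238 = -43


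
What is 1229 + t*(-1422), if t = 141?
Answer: -199273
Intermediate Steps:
1229 + t*(-1422) = 1229 + 141*(-1422) = 1229 - 200502 = -199273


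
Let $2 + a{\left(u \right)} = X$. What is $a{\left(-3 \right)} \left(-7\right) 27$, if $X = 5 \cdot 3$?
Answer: $-2457$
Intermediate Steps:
$X = 15$
$a{\left(u \right)} = 13$ ($a{\left(u \right)} = -2 + 15 = 13$)
$a{\left(-3 \right)} \left(-7\right) 27 = 13 \left(-7\right) 27 = \left(-91\right) 27 = -2457$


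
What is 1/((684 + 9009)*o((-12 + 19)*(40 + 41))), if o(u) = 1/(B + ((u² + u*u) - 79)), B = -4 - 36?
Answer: 642859/9693 ≈ 66.322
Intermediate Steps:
B = -40
o(u) = 1/(-119 + 2*u²) (o(u) = 1/(-40 + ((u² + u*u) - 79)) = 1/(-40 + ((u² + u²) - 79)) = 1/(-40 + (2*u² - 79)) = 1/(-40 + (-79 + 2*u²)) = 1/(-119 + 2*u²))
1/((684 + 9009)*o((-12 + 19)*(40 + 41))) = 1/((684 + 9009)*(1/(-119 + 2*((-12 + 19)*(40 + 41))²))) = 1/(9693*(1/(-119 + 2*(7*81)²))) = 1/(9693*(1/(-119 + 2*567²))) = 1/(9693*(1/(-119 + 2*321489))) = 1/(9693*(1/(-119 + 642978))) = 1/(9693*(1/642859)) = (1/9693)*642859 = 642859/9693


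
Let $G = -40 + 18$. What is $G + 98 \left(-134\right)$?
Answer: $-13154$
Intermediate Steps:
$G = -22$
$G + 98 \left(-134\right) = -22 + 98 \left(-134\right) = -22 - 13132 = -13154$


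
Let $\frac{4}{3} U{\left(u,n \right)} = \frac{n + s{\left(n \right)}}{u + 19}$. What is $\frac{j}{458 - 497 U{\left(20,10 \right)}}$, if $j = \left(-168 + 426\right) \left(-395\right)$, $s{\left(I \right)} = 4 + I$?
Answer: $- \frac{662415}{1486} \approx -445.77$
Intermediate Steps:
$j = -101910$ ($j = 258 \left(-395\right) = -101910$)
$U{\left(u,n \right)} = \frac{3 \left(4 + 2 n\right)}{4 \left(19 + u\right)}$ ($U{\left(u,n \right)} = \frac{3 \frac{n + \left(4 + n\right)}{u + 19}}{4} = \frac{3 \frac{4 + 2 n}{19 + u}}{4} = \frac{3 \left(4 + 2 n\right)}{4 \left(19 + u\right)}$)
$\frac{j}{458 - 497 U{\left(20,10 \right)}} = - \frac{101910}{458 - 497 \frac{3 \left(2 + 10\right)}{2 \left(19 + 20\right)}} = - \frac{101910}{458 - 497 \cdot \frac{3}{2} \cdot \frac{1}{39} \cdot 12} = - \frac{101910}{458 - \frac{2982}{13}} = - \frac{101910}{\frac{2972}{13}} = \left(-101910\right) \frac{13}{2972} = - \frac{662415}{1486}$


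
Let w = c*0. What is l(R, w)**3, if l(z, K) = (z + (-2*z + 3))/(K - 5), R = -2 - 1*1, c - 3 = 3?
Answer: -216/125 ≈ -1.7280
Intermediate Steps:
c = 6 (c = 3 + 3 = 6)
w = 0 (w = 6*0 = 0)
R = -3 (R = -2 - 1 = -3)
l(z, K) = (3 - z)/(-5 + K) (l(z, K) = (z + (3 - 2*z))/(-5 + K) = (3 - z)/(-5 + K))
l(R, w)**3 = ((3 - 1*(-3))/(-5 + 0))**3 = ((3 + 3)/(-5))**3 = (-1/5*6)**3 = (-6/5)**3 = -216/125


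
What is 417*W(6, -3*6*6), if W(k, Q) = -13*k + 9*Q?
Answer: -437850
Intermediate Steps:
417*W(6, -3*6*6) = 417*(-13*6 + 9*(-3*6*6)) = 417*(-78 + 9*(-18*6)) = 417*(-78 + 9*(-108)) = 417*(-78 - 972) = 417*(-1050) = -437850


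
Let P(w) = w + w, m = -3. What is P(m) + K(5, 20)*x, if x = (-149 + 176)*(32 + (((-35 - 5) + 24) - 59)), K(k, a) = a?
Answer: -23226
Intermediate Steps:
P(w) = 2*w
x = -1161 (x = 27*(32 + ((-40 + 24) - 59)) = 27*(32 + (-16 - 59)) = 27*(32 - 75) = 27*(-43) = -1161)
P(m) + K(5, 20)*x = 2*(-3) + 20*(-1161) = -6 - 23220 = -23226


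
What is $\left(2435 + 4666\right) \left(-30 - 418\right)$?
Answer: $-3181248$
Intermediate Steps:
$\left(2435 + 4666\right) \left(-30 - 418\right) = 7101 \left(-448\right) = -3181248$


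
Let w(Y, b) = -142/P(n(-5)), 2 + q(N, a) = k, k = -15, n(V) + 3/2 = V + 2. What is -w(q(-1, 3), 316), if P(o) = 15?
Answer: 142/15 ≈ 9.4667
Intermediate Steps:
n(V) = ½ + V (n(V) = -3/2 + (V + 2) = -3/2 + (2 + V) = ½ + V)
q(N, a) = -17 (q(N, a) = -2 - 15 = -17)
w(Y, b) = -142/15
-w(q(-1, 3), 316) = -1*(-142/15) = 142/15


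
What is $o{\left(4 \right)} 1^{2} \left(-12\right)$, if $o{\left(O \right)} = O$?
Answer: $-48$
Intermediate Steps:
$o{\left(4 \right)} 1^{2} \left(-12\right) = 4 \cdot 1^{2} \left(-12\right) = 4 \cdot 1 \left(-12\right) = 4 \left(-12\right) = -48$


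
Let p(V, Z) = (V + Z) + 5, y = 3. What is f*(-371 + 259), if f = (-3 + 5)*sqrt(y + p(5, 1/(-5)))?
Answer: -1792*sqrt(5)/5 ≈ -801.41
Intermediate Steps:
p(V, Z) = 5 + V + Z
f = 16*sqrt(5)/5 (f = (-3 + 5)*sqrt(3 + (5 + 5 + 1/(-5))) = 2*sqrt(3 + (5 + 5 + 1*(-1/5))) = 2*sqrt(3 + (5 + 5 - 1/5)) = 2*sqrt(3 + 49/5) = 2*sqrt(64/5) = 2*(8*sqrt(5)/5) = 16*sqrt(5)/5 ≈ 7.1554)
f*(-371 + 259) = (16*sqrt(5)/5)*(-371 + 259) = (16*sqrt(5)/5)*(-112) = -1792*sqrt(5)/5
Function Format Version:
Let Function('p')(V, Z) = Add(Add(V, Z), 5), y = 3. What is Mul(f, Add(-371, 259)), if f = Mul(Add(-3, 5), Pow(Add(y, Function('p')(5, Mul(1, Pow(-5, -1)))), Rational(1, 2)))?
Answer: Mul(Rational(-1792, 5), Pow(5, Rational(1, 2))) ≈ -801.41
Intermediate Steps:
Function('p')(V, Z) = Add(5, V, Z)
f = Mul(Rational(16, 5), Pow(5, Rational(1, 2))) (f = Mul(Add(-3, 5), Pow(Add(3, Add(5, 5, Mul(1, Pow(-5, -1)))), Rational(1, 2))) = Mul(2, Pow(Add(3, Add(5, 5, Mul(1, Rational(-1, 5)))), Rational(1, 2))) = Mul(2, Pow(Add(3, Add(5, 5, Rational(-1, 5))), Rational(1, 2))) = Mul(2, Pow(Add(3, Rational(49, 5)), Rational(1, 2))) = Mul(2, Pow(Rational(64, 5), Rational(1, 2))) = Mul(2, Mul(Rational(8, 5), Pow(5, Rational(1, 2)))) = Mul(Rational(16, 5), Pow(5, Rational(1, 2))) ≈ 7.1554)
Mul(f, Add(-371, 259)) = Mul(Mul(Rational(16, 5), Pow(5, Rational(1, 2))), Add(-371, 259)) = Mul(Mul(Rational(16, 5), Pow(5, Rational(1, 2))), -112) = Mul(Rational(-1792, 5), Pow(5, Rational(1, 2)))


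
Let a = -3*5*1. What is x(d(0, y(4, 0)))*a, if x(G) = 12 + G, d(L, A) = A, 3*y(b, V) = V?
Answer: -180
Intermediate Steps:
y(b, V) = V/3
a = -15 (a = -15*1 = -15)
x(d(0, y(4, 0)))*a = (12 + (⅓)*0)*(-15) = (12 + 0)*(-15) = 12*(-15) = -180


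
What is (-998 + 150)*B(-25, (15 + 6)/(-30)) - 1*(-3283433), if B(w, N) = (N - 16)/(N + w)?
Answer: 843700665/257 ≈ 3.2829e+6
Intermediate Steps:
B(w, N) = (-16 + N)/(N + w)
(-998 + 150)*B(-25, (15 + 6)/(-30)) - 1*(-3283433) = (-998 + 150)*((-16 + (15 + 6)/(-30))/((15 + 6)/(-30) - 25)) - 1*(-3283433) = -848*(-16 + 21*(-1/30))/(21*(-1/30) - 25) + 3283433 = -848*(-16 - 7/10)/(-7/10 - 25) + 3283433 = -848*(-167)/((-257/10)*10) + 3283433 = -(-8480)*(-167)/(257*10) + 3283433 = -848*167/257 + 3283433 = -141616/257 + 3283433 = 843700665/257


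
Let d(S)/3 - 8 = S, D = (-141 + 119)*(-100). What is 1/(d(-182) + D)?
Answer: 1/1678 ≈ 0.00059595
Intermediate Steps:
D = 2200 (D = -22*(-100) = 2200)
d(S) = 24 + 3*S
1/(d(-182) + D) = 1/((24 + 3*(-182)) + 2200) = 1/((24 - 546) + 2200) = 1/(-522 + 2200) = 1/1678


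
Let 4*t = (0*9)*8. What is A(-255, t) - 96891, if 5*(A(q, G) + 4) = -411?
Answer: -484886/5 ≈ -96977.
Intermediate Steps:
t = 0 (t = ((0*9)*8)/4 = (0*8)/4 = (1/4)*0 = 0)
A(q, G) = -431/5 (A(q, G) = -4 + (1/5)*(-411) = -4 - 411/5 = -431/5)
A(-255, t) - 96891 = -431/5 - 96891 = -484886/5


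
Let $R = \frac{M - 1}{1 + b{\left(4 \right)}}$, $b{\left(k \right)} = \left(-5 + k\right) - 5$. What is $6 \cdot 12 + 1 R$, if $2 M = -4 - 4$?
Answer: $73$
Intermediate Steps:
$b{\left(k \right)} = -10 + k$
$M = -4$ ($M = \frac{-4 - 4}{2} = \frac{1}{2} \left(-8\right) = -4$)
$R = 1$ ($R = \frac{-4 - 1}{1 + \left(-10 + 4\right)} = - \frac{5}{1 - 6} = - \frac{5}{-5} = \left(-5\right) \left(- \frac{1}{5}\right) = 1$)
$6 \cdot 12 + 1 R = 6 \cdot 12 + 1 \cdot 1 = 72 + 1 = 73$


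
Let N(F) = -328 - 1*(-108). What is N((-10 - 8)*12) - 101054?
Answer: -101274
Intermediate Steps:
N(F) = -220 (N(F) = -328 + 108 = -220)
N((-10 - 8)*12) - 101054 = -220 - 101054 = -101274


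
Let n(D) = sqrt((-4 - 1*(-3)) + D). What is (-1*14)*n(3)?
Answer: -14*sqrt(2) ≈ -19.799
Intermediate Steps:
n(D) = sqrt(-1 + D) (n(D) = sqrt((-4 + 3) + D) = sqrt(-1 + D))
(-1*14)*n(3) = (-1*14)*sqrt(-1 + 3) = -14*sqrt(2)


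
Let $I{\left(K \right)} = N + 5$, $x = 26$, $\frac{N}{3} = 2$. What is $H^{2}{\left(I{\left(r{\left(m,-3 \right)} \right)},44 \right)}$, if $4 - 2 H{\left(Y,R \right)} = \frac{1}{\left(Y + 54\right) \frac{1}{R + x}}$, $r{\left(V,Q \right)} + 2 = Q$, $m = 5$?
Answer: $\frac{361}{169} \approx 2.1361$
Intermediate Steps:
$N = 6$ ($N = 3 \cdot 2 = 6$)
$r{\left(V,Q \right)} = -2 + Q$
$I{\left(K \right)} = 11$ ($I{\left(K \right)} = 6 + 5 = 11$)
$H{\left(Y,R \right)} = 2 - \frac{26 + R}{2 \left(54 + Y\right)}$ ($H{\left(Y,R \right)} = 2 - \frac{1}{2 \frac{Y + 54}{R + 26}} = 2 - \frac{1}{2 \frac{54 + Y}{26 + R}} = 2 - \frac{\frac{1}{54 + Y} \left(26 + R\right)}{2} = 2 - \frac{26 + R}{2 \left(54 + Y\right)}$)
$H^{2}{\left(I{\left(r{\left(m,-3 \right)} \right)},44 \right)} = \left(\frac{190 - 44 + 4 \cdot 11}{2 \left(54 + 11\right)}\right)^{2} = \left(\frac{190 - 44 + 44}{2 \cdot 65}\right)^{2} = \left(\frac{1}{2} \cdot \frac{1}{65} \cdot 190\right)^{2} = \left(\frac{19}{13}\right)^{2} = \frac{361}{169}$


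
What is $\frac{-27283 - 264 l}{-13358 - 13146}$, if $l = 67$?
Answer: $\frac{44971}{26504} \approx 1.6968$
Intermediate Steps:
$\frac{-27283 - 264 l}{-13358 - 13146} = \frac{-27283 - 17688}{-13358 - 13146} = \frac{-27283 - 17688}{-26504} = \left(-44971\right) \left(- \frac{1}{26504}\right) = \frac{44971}{26504}$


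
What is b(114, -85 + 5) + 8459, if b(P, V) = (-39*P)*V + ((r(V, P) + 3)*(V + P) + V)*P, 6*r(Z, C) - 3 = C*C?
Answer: 8764001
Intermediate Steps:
r(Z, C) = ½ + C²/6 (r(Z, C) = ½ + (C*C)/6 = ½ + C²/6)
b(P, V) = P*(V + (7/2 + P²/6)*(P + V)) - 39*P*V (b(P, V) = (-39*P)*V + (((½ + P²/6) + 3)*(V + P) + V)*P = -39*P*V + ((7/2 + P²/6)*(P + V) + V)*P = -39*P*V + (V + (7/2 + P²/6)*(P + V))*P = -39*P*V + P*(V + (7/2 + P²/6)*(P + V)) = P*(V + (7/2 + P²/6)*(P + V)) - 39*P*V)
b(114, -85 + 5) + 8459 = (⅙)*114*(114³ - 207*(-85 + 5) + 21*114 + (-85 + 5)*114²) + 8459 = (⅙)*114*(1481544 - 207*(-80) + 2394 - 80*12996) + 8459 = (⅙)*114*(1481544 + 16560 + 2394 - 1039680) + 8459 = (⅙)*114*460818 + 8459 = 8755542 + 8459 = 8764001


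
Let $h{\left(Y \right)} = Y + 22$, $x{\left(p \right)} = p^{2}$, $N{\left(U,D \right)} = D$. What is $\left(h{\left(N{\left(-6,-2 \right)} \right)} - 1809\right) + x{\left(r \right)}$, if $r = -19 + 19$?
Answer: $-1789$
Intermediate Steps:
$r = 0$
$h{\left(Y \right)} = 22 + Y$
$\left(h{\left(N{\left(-6,-2 \right)} \right)} - 1809\right) + x{\left(r \right)} = \left(\left(22 - 2\right) - 1809\right) + 0^{2} = \left(20 - 1809\right) + 0 = -1789 + 0 = -1789$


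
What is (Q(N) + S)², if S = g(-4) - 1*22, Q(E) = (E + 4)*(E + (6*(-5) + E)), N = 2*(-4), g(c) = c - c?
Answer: 26244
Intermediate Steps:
g(c) = 0
N = -8
Q(E) = (-30 + 2*E)*(4 + E) (Q(E) = (4 + E)*(E + (-30 + E)) = (4 + E)*(-30 + 2*E) = (-30 + 2*E)*(4 + E))
S = -22 (S = 0 - 1*22 = 0 - 22 = -22)
(Q(N) + S)² = ((-120 - 22*(-8) + 2*(-8)²) - 22)² = ((-120 + 176 + 2*64) - 22)² = ((-120 + 176 + 128) - 22)² = (184 - 22)² = 162² = 26244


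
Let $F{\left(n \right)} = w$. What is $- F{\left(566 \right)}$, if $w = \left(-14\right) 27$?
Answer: $378$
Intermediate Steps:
$w = -378$
$F{\left(n \right)} = -378$
$- F{\left(566 \right)} = \left(-1\right) \left(-378\right) = 378$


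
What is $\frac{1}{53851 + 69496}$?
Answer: $\frac{1}{123347} \approx 8.1072 \cdot 10^{-6}$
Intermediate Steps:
$\frac{1}{53851 + 69496} = \frac{1}{123347}$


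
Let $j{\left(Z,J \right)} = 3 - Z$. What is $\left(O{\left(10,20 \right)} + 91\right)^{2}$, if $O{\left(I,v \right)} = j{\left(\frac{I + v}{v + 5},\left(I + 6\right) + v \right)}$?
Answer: $\frac{215296}{25} \approx 8611.8$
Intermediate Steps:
$O{\left(I,v \right)} = 3 - \frac{I + v}{5 + v}$ ($O{\left(I,v \right)} = 3 - \frac{I + v}{v + 5} = 3 - \frac{I + v}{5 + v}$)
$\left(O{\left(10,20 \right)} + 91\right)^{2} = \left(\frac{15 - 10 + 2 \cdot 20}{5 + 20} + 91\right)^{2} = \left(\frac{15 - 10 + 40}{25} + 91\right)^{2} = \left(\frac{1}{25} \cdot 45 + 91\right)^{2} = \left(\frac{9}{5} + 91\right)^{2} = \left(\frac{464}{5}\right)^{2} = \frac{215296}{25}$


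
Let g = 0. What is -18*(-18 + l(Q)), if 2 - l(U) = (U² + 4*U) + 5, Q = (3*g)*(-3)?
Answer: 378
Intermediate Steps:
Q = 0 (Q = (3*0)*(-3) = 0*(-3) = 0)
l(U) = -3 - U² - 4*U (l(U) = 2 - ((U² + 4*U) + 5) = 2 - (5 + U² + 4*U) = 2 + (-5 - U² - 4*U) = -3 - U² - 4*U)
-18*(-18 + l(Q)) = -18*(-18 + (-3 - 1*0² - 4*0)) = -18*(-18 + (-3 - 1*0 + 0)) = -18*(-18 + (-3 + 0 + 0)) = -18*(-18 - 3) = -18*(-21) = 378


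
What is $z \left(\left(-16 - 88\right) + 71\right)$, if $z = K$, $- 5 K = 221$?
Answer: $\frac{7293}{5} \approx 1458.6$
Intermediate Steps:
$K = - \frac{221}{5}$ ($K = \left(- \frac{1}{5}\right) 221 = - \frac{221}{5} \approx -44.2$)
$z = - \frac{221}{5} \approx -44.2$
$z \left(\left(-16 - 88\right) + 71\right) = - \frac{221 \left(\left(-16 - 88\right) + 71\right)}{5} = - \frac{221 \left(-104 + 71\right)}{5} = \left(- \frac{221}{5}\right) \left(-33\right) = \frac{7293}{5}$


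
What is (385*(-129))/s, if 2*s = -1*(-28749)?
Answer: -4730/1369 ≈ -3.4551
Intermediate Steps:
s = 28749/2 (s = (-1*(-28749))/2 = (½)*28749 = 28749/2 ≈ 14375.)
(385*(-129))/s = (385*(-129))/(28749/2) = -49665*2/28749 = -4730/1369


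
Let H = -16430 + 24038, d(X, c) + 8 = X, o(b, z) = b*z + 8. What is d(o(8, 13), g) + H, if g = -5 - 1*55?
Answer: 7712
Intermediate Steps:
g = -60 (g = -5 - 55 = -60)
o(b, z) = 8 + b*z
d(X, c) = -8 + X
H = 7608
d(o(8, 13), g) + H = (-8 + (8 + 8*13)) + 7608 = (-8 + (8 + 104)) + 7608 = (-8 + 112) + 7608 = 104 + 7608 = 7712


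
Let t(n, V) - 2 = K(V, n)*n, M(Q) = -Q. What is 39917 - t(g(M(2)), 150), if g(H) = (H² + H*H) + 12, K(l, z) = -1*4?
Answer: 39995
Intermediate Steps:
K(l, z) = -4
g(H) = 12 + 2*H² (g(H) = (H² + H²) + 12 = 2*H² + 12 = 12 + 2*H²)
t(n, V) = 2 - 4*n
39917 - t(g(M(2)), 150) = 39917 - (2 - 4*(12 + 2*(-1*2)²)) = 39917 - (2 - 4*(12 + 2*(-2)²)) = 39917 - (2 - 4*(12 + 2*4)) = 39917 - (2 - 4*(12 + 8)) = 39917 - (2 - 4*20) = 39917 - (2 - 80) = 39917 - 1*(-78) = 39917 + 78 = 39995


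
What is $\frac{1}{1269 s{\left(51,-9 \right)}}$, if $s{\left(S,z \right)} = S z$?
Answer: $- \frac{1}{582471} \approx -1.7168 \cdot 10^{-6}$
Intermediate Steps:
$\frac{1}{1269 s{\left(51,-9 \right)}} = \frac{1}{1269 \cdot 51 \left(-9\right)} = \frac{1}{1269 \left(-459\right)} = \frac{1}{-582471} = - \frac{1}{582471}$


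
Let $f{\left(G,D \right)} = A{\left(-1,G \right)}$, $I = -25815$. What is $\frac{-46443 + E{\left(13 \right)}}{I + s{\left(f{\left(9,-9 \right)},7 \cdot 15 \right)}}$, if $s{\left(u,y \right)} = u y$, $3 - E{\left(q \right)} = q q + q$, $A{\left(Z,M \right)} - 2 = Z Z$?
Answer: $\frac{23311}{12750} \approx 1.8283$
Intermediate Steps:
$A{\left(Z,M \right)} = 2 + Z^{2}$ ($A{\left(Z,M \right)} = 2 + Z Z = 2 + Z^{2}$)
$f{\left(G,D \right)} = 3$ ($f{\left(G,D \right)} = 2 + \left(-1\right)^{2} = 2 + 1 = 3$)
$E{\left(q \right)} = 3 - q - q^{2}$ ($E{\left(q \right)} = 3 - \left(q q + q\right) = 3 - \left(q^{2} + q\right) = 3 - \left(q + q^{2}\right) = 3 - q - q^{2}$)
$\frac{-46443 + E{\left(13 \right)}}{I + s{\left(f{\left(9,-9 \right)},7 \cdot 15 \right)}} = \frac{-46443 - 179}{-25815 + 3 \cdot 7 \cdot 15} = \frac{-46443 - 179}{-25815 + 3 \cdot 105} = \frac{-46443 - 179}{-25815 + 315} = \frac{-46443 - 179}{-25500} = \left(-46622\right) \left(- \frac{1}{25500}\right) = \frac{23311}{12750}$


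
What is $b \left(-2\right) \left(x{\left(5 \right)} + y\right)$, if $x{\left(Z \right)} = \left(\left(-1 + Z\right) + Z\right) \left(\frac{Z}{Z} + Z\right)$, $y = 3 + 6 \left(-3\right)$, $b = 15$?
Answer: $-1170$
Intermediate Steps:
$y = -15$ ($y = 3 - 18 = -15$)
$x{\left(Z \right)} = \left(1 + Z\right) \left(-1 + 2 Z\right)$ ($x{\left(Z \right)} = \left(-1 + 2 Z\right) \left(1 + Z\right) = \left(1 + Z\right) \left(-1 + 2 Z\right)$)
$b \left(-2\right) \left(x{\left(5 \right)} + y\right) = 15 \left(-2\right) \left(\left(-1 + 5 + 2 \cdot 5^{2}\right) - 15\right) = - 30 \left(\left(-1 + 5 + 2 \cdot 25\right) - 15\right) = - 30 \left(\left(-1 + 5 + 50\right) - 15\right) = - 30 \left(54 - 15\right) = \left(-30\right) 39 = -1170$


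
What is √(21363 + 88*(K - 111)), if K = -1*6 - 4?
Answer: √10715 ≈ 103.51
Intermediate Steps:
K = -10 (K = -6 - 4 = -10)
√(21363 + 88*(K - 111)) = √(21363 + 88*(-10 - 111)) = √(21363 + 88*(-121)) = √(21363 - 10648) = √10715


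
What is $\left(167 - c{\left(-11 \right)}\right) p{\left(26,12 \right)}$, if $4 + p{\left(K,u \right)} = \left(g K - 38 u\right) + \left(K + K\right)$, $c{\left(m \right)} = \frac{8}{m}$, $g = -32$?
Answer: $- \frac{2287800}{11} \approx -2.0798 \cdot 10^{5}$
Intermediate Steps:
$p{\left(K,u \right)} = -4 - 38 u - 30 K$ ($p{\left(K,u \right)} = -4 + \left(\left(- 32 K - 38 u\right) + \left(K + K\right)\right) = -4 - \left(30 K + 38 u\right) = -4 - 38 u - 30 K$)
$\left(167 - c{\left(-11 \right)}\right) p{\left(26,12 \right)} = \left(167 - \frac{8}{-11}\right) \left(-4 - 456 - 780\right) = \left(167 - 8 \left(- \frac{1}{11}\right)\right) \left(-4 - 456 - 780\right) = \left(167 - - \frac{8}{11}\right) \left(-1240\right) = \left(167 + \frac{8}{11}\right) \left(-1240\right) = \frac{1845}{11} \left(-1240\right) = - \frac{2287800}{11}$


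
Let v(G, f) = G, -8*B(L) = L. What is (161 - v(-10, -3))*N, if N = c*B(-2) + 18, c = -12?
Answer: 2565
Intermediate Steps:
B(L) = -L/8
N = 15 (N = -(-3)*(-2)/2 + 18 = -12*1/4 + 18 = -3 + 18 = 15)
(161 - v(-10, -3))*N = (161 - 1*(-10))*15 = (161 + 10)*15 = 171*15 = 2565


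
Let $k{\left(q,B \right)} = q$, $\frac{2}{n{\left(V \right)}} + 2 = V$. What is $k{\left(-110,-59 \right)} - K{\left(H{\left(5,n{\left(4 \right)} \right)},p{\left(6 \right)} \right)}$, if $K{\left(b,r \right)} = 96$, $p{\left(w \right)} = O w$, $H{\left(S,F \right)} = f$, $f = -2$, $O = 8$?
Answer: $-206$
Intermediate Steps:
$n{\left(V \right)} = \frac{2}{-2 + V}$
$H{\left(S,F \right)} = -2$
$p{\left(w \right)} = 8 w$
$k{\left(-110,-59 \right)} - K{\left(H{\left(5,n{\left(4 \right)} \right)},p{\left(6 \right)} \right)} = -110 - 96 = -206$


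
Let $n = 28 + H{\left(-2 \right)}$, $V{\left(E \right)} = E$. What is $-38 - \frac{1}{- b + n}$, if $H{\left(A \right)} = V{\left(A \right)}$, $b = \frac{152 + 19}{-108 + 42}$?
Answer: $- \frac{23924}{629} \approx -38.035$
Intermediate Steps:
$b = - \frac{57}{22}$ ($b = \frac{171}{-66} = 171 \left(- \frac{1}{66}\right) = - \frac{57}{22} \approx -2.5909$)
$H{\left(A \right)} = A$
$n = 26$ ($n = 28 - 2 = 26$)
$-38 - \frac{1}{- b + n} = -38 - \frac{1}{\left(-1\right) \left(- \frac{57}{22}\right) + 26} = -38 - \frac{1}{\frac{57}{22} + 26} = -38 - \frac{1}{\frac{629}{22}} = -38 - \frac{22}{629} = - \frac{23924}{629}$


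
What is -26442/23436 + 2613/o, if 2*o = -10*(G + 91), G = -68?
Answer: -3571061/149730 ≈ -23.850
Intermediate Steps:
o = -115 (o = (-10*(-68 + 91))/2 = (-10*23)/2 = (1/2)*(-230) = -115)
-26442/23436 + 2613/o = -26442/23436 + 2613/(-115) = -26442*1/23436 + 2613*(-1/115) = -1469/1302 - 2613/115 = -3571061/149730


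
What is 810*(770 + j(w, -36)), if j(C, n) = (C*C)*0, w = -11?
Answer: 623700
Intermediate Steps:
j(C, n) = 0 (j(C, n) = C**2*0 = 0)
810*(770 + j(w, -36)) = 810*(770 + 0) = 810*770 = 623700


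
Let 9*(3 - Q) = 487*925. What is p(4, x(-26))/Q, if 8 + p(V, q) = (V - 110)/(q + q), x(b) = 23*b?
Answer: 42579/269367904 ≈ 0.00015807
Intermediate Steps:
Q = -450448/9 (Q = 3 - 487*925/9 = 3 - ⅑*450475 = 3 - 450475/9 = -450448/9 ≈ -50050.)
p(V, q) = -8 + (-110 + V)/(2*q) (p(V, q) = -8 + (V - 110)/(q + q) = -8 + (-110 + V)/((2*q)) = -8 + (-110 + V)*(1/(2*q)) = -8 + (-110 + V)/(2*q))
p(4, x(-26))/Q = ((-110 + 4 - 368*(-26))/(2*((23*(-26)))))/(-450448/9) = ((½)*(-110 + 4 - 16*(-598))/(-598))*(-9/450448) = ((½)*(-1/598)*(-110 + 4 + 9568))*(-9/450448) = ((½)*(-1/598)*9462)*(-9/450448) = -4731/598*(-9/450448) = 42579/269367904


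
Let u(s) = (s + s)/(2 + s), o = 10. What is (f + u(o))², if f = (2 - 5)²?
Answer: 1024/9 ≈ 113.78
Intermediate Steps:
u(s) = 2*s/(2 + s) (u(s) = (2*s)/(2 + s) = 2*s/(2 + s))
f = 9 (f = (-3)² = 9)
(f + u(o))² = (9 + 2*10/(2 + 10))² = (9 + 2*10/12)² = (9 + 2*10*(1/12))² = (9 + 5/3)² = (32/3)² = 1024/9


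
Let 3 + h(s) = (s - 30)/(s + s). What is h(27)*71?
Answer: -3905/18 ≈ -216.94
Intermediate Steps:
h(s) = -3 + (-30 + s)/(2*s) (h(s) = -3 + (s - 30)/(s + s) = -3 + (-30 + s)/((2*s)) = -3 + (-30 + s)*(1/(2*s)) = -3 + (-30 + s)/(2*s))
h(27)*71 = (-5/2 - 15/27)*71 = (-5/2 - 15*1/27)*71 = (-5/2 - 5/9)*71 = -55/18*71 = -3905/18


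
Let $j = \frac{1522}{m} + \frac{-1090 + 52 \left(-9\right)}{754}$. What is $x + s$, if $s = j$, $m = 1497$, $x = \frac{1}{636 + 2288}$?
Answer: $- \frac{1731522587}{1650214956} \approx -1.0493$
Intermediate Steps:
$x = \frac{1}{2924} \approx 0.000342$
$j = - \frac{592369}{564369}$ ($j = \frac{1522}{1497} + \frac{-1090 + 52 \left(-9\right)}{754} = 1522 \cdot \frac{1}{1497} + \left(-1090 - 468\right) \frac{1}{754} = \frac{1522}{1497} - \frac{779}{377} = - \frac{592369}{564369} \approx -1.0496$)
$s = - \frac{592369}{564369} \approx -1.0496$
$x + s = \frac{1}{2924} - \frac{592369}{564369} = - \frac{1731522587}{1650214956}$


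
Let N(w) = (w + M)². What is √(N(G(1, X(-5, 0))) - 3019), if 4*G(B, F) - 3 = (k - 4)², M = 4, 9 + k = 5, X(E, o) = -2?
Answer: I*√41415/4 ≈ 50.877*I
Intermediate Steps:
k = -4 (k = -9 + 5 = -4)
G(B, F) = 67/4 (G(B, F) = ¾ + (-4 - 4)²/4 = ¾ + (¼)*(-8)² = ¾ + (¼)*64 = ¾ + 16 = 67/4)
N(w) = (4 + w)² (N(w) = (w + 4)² = (4 + w)²)
√(N(G(1, X(-5, 0))) - 3019) = √((4 + 67/4)² - 3019) = √((83/4)² - 3019) = √(6889/16 - 3019) = √(-41415/16) = I*√41415/4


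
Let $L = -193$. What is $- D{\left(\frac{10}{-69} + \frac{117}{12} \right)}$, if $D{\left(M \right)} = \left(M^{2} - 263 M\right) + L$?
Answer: $\frac{200104955}{76176} \approx 2626.9$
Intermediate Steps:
$D{\left(M \right)} = -193 + M^{2} - 263 M$ ($D{\left(M \right)} = \left(M^{2} - 263 M\right) - 193 = -193 + M^{2} - 263 M$)
$- D{\left(\frac{10}{-69} + \frac{117}{12} \right)} = - (-193 + \left(\frac{10}{-69} + \frac{117}{12}\right)^{2} - 263 \left(\frac{10}{-69} + \frac{117}{12}\right)) = - (-193 + \left(10 \left(- \frac{1}{69}\right) + 117 \cdot \frac{1}{12}\right)^{2} - 263 \left(10 \left(- \frac{1}{69}\right) + 117 \cdot \frac{1}{12}\right)) = - (-193 + \left(- \frac{10}{69} + \frac{39}{4}\right)^{2} - 263 \left(- \frac{10}{69} + \frac{39}{4}\right)) = - (-193 + \left(\frac{2651}{276}\right)^{2} - \frac{697213}{276}) = - (-193 + \frac{7027801}{76176} - \frac{697213}{276}) = \left(-1\right) \left(- \frac{200104955}{76176}\right) = \frac{200104955}{76176}$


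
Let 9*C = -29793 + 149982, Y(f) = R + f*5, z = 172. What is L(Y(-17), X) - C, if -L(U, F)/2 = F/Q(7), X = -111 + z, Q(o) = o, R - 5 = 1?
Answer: -280807/21 ≈ -13372.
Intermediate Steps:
R = 6 (R = 5 + 1 = 6)
X = 61 (X = -111 + 172 = 61)
Y(f) = 6 + 5*f (Y(f) = 6 + f*5 = 6 + 5*f)
L(U, F) = -2*F/7
C = 40063/3 (C = (-29793 + 149982)/9 = (1/9)*120189 = 40063/3 ≈ 13354.)
L(Y(-17), X) - C = -2/7*61 - 1*40063/3 = -122/7 - 40063/3 = -280807/21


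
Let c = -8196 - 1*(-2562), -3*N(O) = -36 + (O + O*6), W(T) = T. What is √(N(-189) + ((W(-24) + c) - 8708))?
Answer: I*√13913 ≈ 117.95*I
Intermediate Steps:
N(O) = 12 - 7*O/3 (N(O) = -(-36 + (O + O*6))/3 = -(-36 + (O + 6*O))/3 = -(-36 + 7*O)/3 = 12 - 7*O/3)
c = -5634 (c = -8196 + 2562 = -5634)
√(N(-189) + ((W(-24) + c) - 8708)) = √((12 - 7/3*(-189)) + ((-24 - 5634) - 8708)) = √((12 + 441) + (-5658 - 8708)) = √(453 - 14366) = √(-13913) = I*√13913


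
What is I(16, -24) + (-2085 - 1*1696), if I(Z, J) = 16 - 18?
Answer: -3783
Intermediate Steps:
I(Z, J) = -2
I(16, -24) + (-2085 - 1*1696) = -2 + (-2085 - 1*1696) = -2 + (-2085 - 1696) = -2 - 3781 = -3783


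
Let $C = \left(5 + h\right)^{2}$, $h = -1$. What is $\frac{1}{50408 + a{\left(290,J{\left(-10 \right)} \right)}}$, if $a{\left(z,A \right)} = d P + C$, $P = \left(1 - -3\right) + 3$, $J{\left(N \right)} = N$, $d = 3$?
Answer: $\frac{1}{50445} \approx 1.9824 \cdot 10^{-5}$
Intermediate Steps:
$C = 16$ ($C = \left(5 - 1\right)^{2} = 4^{2} = 16$)
$P = 7$ ($P = \left(1 + 3\right) + 3 = 4 + 3 = 7$)
$a{\left(z,A \right)} = 37$ ($a{\left(z,A \right)} = 3 \cdot 7 + 16 = 21 + 16 = 37$)
$\frac{1}{50408 + a{\left(290,J{\left(-10 \right)} \right)}} = \frac{1}{50408 + 37} = \frac{1}{50445}$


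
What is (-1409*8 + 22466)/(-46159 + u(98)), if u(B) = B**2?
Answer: -11194/36555 ≈ -0.30622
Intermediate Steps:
(-1409*8 + 22466)/(-46159 + u(98)) = (-1409*8 + 22466)/(-46159 + 98**2) = (-11272 + 22466)/(-46159 + 9604) = 11194/(-36555) = 11194*(-1/36555) = -11194/36555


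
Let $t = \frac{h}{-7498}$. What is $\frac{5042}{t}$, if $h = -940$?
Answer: $\frac{9451229}{235} \approx 40218.0$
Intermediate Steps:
$t = \frac{470}{3749}$ ($t = - \frac{940}{-7498} = \left(-940\right) \left(- \frac{1}{7498}\right) = \frac{470}{3749} \approx 0.12537$)
$\frac{5042}{t} = \frac{5042}{\frac{470}{3749}} = 5042 \cdot \frac{3749}{470} = \frac{9451229}{235}$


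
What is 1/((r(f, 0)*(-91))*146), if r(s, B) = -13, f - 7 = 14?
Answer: 1/172718 ≈ 5.7898e-6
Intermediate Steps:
f = 21 (f = 7 + 14 = 21)
1/((r(f, 0)*(-91))*146) = 1/(-13*(-91)*146) = 1/(1183*146) = 1/172718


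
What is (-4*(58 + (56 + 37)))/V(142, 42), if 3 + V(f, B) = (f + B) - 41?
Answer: -151/35 ≈ -4.3143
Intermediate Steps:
V(f, B) = -44 + B + f (V(f, B) = -3 + ((f + B) - 41) = -3 + ((B + f) - 41) = -3 + (-41 + B + f) = -44 + B + f)
(-4*(58 + (56 + 37)))/V(142, 42) = (-4*(58 + (56 + 37)))/(-44 + 42 + 142) = -4*(58 + 93)/140 = -4*151*(1/140) = -604*1/140 = -151/35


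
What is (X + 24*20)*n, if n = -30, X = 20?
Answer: -15000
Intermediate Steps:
(X + 24*20)*n = (20 + 24*20)*(-30) = (20 + 480)*(-30) = 500*(-30) = -15000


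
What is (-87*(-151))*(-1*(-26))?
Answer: 341562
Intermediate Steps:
(-87*(-151))*(-1*(-26)) = 13137*26 = 341562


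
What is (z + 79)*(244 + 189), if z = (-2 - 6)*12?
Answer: -7361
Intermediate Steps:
z = -96 (z = -8*12 = -96)
(z + 79)*(244 + 189) = (-96 + 79)*(244 + 189) = -17*433 = -7361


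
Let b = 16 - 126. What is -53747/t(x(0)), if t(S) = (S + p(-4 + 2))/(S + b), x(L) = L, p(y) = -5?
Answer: -1182434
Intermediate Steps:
b = -110
t(S) = (-5 + S)/(-110 + S) (t(S) = (S - 5)/(S - 110) = (-5 + S)/(-110 + S))
-53747/t(x(0)) = -53747*(-110 + 0)/(-5 + 0) = -53747/(-5/(-110)) = -53747/((-1/110*(-5))) = -53747/1/22 = -53747*22 = -1182434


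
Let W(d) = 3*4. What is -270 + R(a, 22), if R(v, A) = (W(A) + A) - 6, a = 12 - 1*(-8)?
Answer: -242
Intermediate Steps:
a = 20 (a = 12 + 8 = 20)
W(d) = 12
R(v, A) = 6 + A (R(v, A) = (12 + A) - 6 = 6 + A)
-270 + R(a, 22) = -270 + (6 + 22) = -270 + 28 = -242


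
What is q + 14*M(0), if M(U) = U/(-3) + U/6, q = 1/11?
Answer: 1/11 ≈ 0.090909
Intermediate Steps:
q = 1/11 ≈ 0.090909
M(U) = -U/6 (M(U) = U*(-⅓) + U*(⅙) = -U/3 + U/6 = -U/6)
q + 14*M(0) = 1/11 + 14*(-⅙*0) = 1/11 + 14*0 = 1/11 + 0 = 1/11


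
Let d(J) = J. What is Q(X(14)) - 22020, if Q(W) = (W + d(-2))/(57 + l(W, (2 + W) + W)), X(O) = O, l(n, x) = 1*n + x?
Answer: -2224008/101 ≈ -22020.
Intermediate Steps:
l(n, x) = n + x
Q(W) = (-2 + W)/(59 + 3*W) (Q(W) = (W - 2)/(57 + (W + ((2 + W) + W))) = (-2 + W)/(57 + (W + (2 + 2*W))) = (-2 + W)/(57 + (2 + 3*W)) = (-2 + W)/(59 + 3*W))
Q(X(14)) - 22020 = (-2 + 14)/(59 + 3*14) - 22020 = 12/(59 + 42) - 22020 = 12/101 - 22020 = -2224008/101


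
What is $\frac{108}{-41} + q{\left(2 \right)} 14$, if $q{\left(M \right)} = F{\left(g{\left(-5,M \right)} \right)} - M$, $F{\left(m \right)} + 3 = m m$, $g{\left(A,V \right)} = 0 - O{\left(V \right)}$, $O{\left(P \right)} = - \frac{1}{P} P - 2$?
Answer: $\frac{2188}{41} \approx 53.366$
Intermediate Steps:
$O{\left(P \right)} = -3$ ($O{\left(P \right)} = -1 - 2 = -3$)
$g{\left(A,V \right)} = 3$ ($g{\left(A,V \right)} = 0 - -3 = 0 + 3 = 3$)
$F{\left(m \right)} = -3 + m^{2}$ ($F{\left(m \right)} = -3 + m m = -3 + m^{2}$)
$q{\left(M \right)} = 6 - M$ ($q{\left(M \right)} = \left(-3 + 3^{2}\right) - M = \left(-3 + 9\right) - M = 6 - M$)
$\frac{108}{-41} + q{\left(2 \right)} 14 = \frac{108}{-41} + \left(6 - 2\right) 14 = 108 \left(- \frac{1}{41}\right) + \left(6 - 2\right) 14 = - \frac{108}{41} + 4 \cdot 14 = - \frac{108}{41} + 56 = \frac{2188}{41}$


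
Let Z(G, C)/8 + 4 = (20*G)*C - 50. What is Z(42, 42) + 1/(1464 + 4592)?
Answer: 1706629249/6056 ≈ 2.8181e+5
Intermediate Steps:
Z(G, C) = -432 + 160*C*G (Z(G, C) = -32 + 8*((20*G)*C - 50) = -32 + 8*(20*C*G - 50) = -32 + 8*(-50 + 20*C*G) = -32 + (-400 + 160*C*G) = -432 + 160*C*G)
Z(42, 42) + 1/(1464 + 4592) = (-432 + 160*42*42) + 1/(1464 + 4592) = (-432 + 282240) + 1/6056 = 281808 + 1/6056 = 1706629249/6056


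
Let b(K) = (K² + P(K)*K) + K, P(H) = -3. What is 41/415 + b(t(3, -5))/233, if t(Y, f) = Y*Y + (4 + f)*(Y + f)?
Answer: 50638/96695 ≈ 0.52369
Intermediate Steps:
t(Y, f) = Y² + (4 + f)*(Y + f)
b(K) = K² - 2*K (b(K) = (K² - 3*K) + K = K² - 2*K)
41/415 + b(t(3, -5))/233 = 41/415 + ((3² + (-5)² + 4*3 + 4*(-5) + 3*(-5))*(-2 + (3² + (-5)² + 4*3 + 4*(-5) + 3*(-5))))/233 = 41*(1/415) + ((9 + 25 + 12 - 20 - 15)*(-2 + (9 + 25 + 12 - 20 - 15)))*(1/233) = 41/415 + (11*(-2 + 11))*(1/233) = 41/415 + (11*9)*(1/233) = 41/415 + 99*(1/233) = 41/415 + 99/233 = 50638/96695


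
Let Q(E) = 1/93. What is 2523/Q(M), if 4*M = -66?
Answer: 234639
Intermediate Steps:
M = -33/2 (M = (¼)*(-66) = -33/2 ≈ -16.500)
Q(E) = 1/93
2523/Q(M) = 2523/(1/93) = 2523*93 = 234639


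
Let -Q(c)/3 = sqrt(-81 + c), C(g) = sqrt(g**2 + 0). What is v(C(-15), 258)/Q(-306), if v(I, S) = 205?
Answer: 205*I*sqrt(43)/387 ≈ 3.4736*I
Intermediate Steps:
C(g) = sqrt(g**2)
Q(c) = -3*sqrt(-81 + c)
v(C(-15), 258)/Q(-306) = 205/((-3*sqrt(-81 - 306))) = 205/((-9*I*sqrt(43))) = 205*(I*sqrt(43)/387) = 205*I*sqrt(43)/387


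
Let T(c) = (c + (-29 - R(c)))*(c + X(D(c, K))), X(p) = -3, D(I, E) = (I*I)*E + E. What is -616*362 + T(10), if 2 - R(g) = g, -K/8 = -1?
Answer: -223069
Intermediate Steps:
K = 8 (K = -8*(-1) = 8)
D(I, E) = E + E*I² (D(I, E) = I²*E + E = E*I² + E = E + E*I²)
R(g) = 2 - g
T(c) = (-31 + 2*c)*(-3 + c) (T(c) = (c + (-29 - (2 - c)))*(c - 3) = (c + (-29 + (-2 + c)))*(-3 + c) = (c + (-31 + c))*(-3 + c) = (-31 + 2*c)*(-3 + c))
-616*362 + T(10) = -616*362 + (93 - 37*10 + 2*10²) = -222992 + (93 - 370 + 2*100) = -222992 + (93 - 370 + 200) = -222992 - 77 = -223069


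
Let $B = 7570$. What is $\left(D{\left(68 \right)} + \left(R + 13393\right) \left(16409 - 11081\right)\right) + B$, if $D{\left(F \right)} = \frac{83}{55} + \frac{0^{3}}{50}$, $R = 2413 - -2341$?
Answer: $\frac{5318213313}{55} \approx 9.6695 \cdot 10^{7}$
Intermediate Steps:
$R = 4754$ ($R = 2413 + 2341 = 4754$)
$D{\left(F \right)} = \frac{83}{55}$ ($D{\left(F \right)} = 83 \cdot \frac{1}{55} + 0 \cdot \frac{1}{50} = \frac{83}{55} + 0 = \frac{83}{55}$)
$\left(D{\left(68 \right)} + \left(R + 13393\right) \left(16409 - 11081\right)\right) + B = \left(\frac{83}{55} + \left(4754 + 13393\right) \left(16409 - 11081\right)\right) + 7570 = \left(\frac{83}{55} + 18147 \cdot 5328\right) + 7570 = \left(\frac{83}{55} + 96687216\right) + 7570 = \frac{5317796963}{55} + 7570 = \frac{5318213313}{55}$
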